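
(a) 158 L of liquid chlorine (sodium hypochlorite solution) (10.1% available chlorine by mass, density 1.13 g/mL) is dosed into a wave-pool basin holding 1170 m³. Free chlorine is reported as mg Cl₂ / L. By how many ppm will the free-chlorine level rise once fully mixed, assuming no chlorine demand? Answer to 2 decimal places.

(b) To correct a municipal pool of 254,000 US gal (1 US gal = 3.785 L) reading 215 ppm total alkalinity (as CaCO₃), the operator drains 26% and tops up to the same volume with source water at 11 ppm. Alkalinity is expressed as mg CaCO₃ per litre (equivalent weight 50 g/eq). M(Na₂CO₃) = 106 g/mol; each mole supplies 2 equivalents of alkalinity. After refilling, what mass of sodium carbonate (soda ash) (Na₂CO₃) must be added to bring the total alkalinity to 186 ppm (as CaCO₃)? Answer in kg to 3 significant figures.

(a) Volume: 1170 m³ = 1,170,000 L.
(a) Mass of solution: 158 L × 1000 mL/L × 1.13 g/mL = 178,500 g.
(a) Available chlorine delivered: 178,500 g × 0.101 = 18,030 g as Cl₂.
(a) Concentration rise: 18,030 g / 1,170,000 L = 15.41 mg/L = 15.41 ppm.

(b) Volume: 254,000 US gal × 3.785 L/gal = 961,390 L.
(b) After draining 26% and refilling: 215 × 0.74 + 11 × 0.26 = 161.96 ppm.
(b) Deficit to target: 186 − 161.96 = 24.04 mg/L.
(b) As CaCO₃: 24.04 mg/L × 961,390 L = 23,110 g; ÷ 50 g/eq ÷ 2 = 231.1 mol Na₂CO₃.
(b) Mass: 231.1 × 106 = 24,500 g.

(a) 15.41 ppm; (b) 24.5 kg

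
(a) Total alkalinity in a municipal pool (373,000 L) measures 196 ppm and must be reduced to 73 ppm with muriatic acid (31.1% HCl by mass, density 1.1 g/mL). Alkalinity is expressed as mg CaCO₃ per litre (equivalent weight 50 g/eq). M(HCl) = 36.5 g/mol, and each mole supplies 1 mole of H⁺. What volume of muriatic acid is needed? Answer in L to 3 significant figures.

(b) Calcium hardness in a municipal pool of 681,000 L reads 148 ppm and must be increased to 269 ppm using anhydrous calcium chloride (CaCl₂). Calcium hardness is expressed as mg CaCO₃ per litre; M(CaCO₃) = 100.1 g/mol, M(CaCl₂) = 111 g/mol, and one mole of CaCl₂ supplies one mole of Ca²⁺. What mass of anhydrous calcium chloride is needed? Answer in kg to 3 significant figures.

(a) Alkalinity to neutralize: (196 − 73) = 123 mg/L as CaCO₃ × 373,000 L = 45,880 g as CaCO₃.
(a) Equivalents of H⁺ required: 45,880 ÷ 50 g/eq = 917.6 eq = 917.6 mol HCl.
(a) Mass of HCl: 917.6 × 36.5 = 33,490 g.
(a) Mass of 31.1% solution: 33,490 / 0.311 = 107,700 g.
(a) Volume: 107,700 g ÷ 1.1 g/mL = 97,900 mL.

(b) Hardness to add: (269 − 148) = 121 mg/L as CaCO₃ × 681,000 L = 82,400 g as CaCO₃.
(b) Moles of Ca²⁺ (1 mol Ca²⁺ ≡ 1 mol CaCO₃): 82,400 / 100.1 g/mol = 823.2 mol.
(b) Mass of CaCl₂: 823.2 × 111 = 91,370 g.

(a) 97.9 L; (b) 91.4 kg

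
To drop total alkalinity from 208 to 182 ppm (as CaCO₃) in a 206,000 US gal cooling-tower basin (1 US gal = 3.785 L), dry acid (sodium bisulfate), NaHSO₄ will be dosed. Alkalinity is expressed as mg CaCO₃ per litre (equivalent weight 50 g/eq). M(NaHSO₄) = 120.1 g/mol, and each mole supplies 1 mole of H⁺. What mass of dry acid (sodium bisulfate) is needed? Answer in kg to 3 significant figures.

Volume: 206,000 US gal × 3.785 L/gal = 779,710 L.
Alkalinity to neutralize: (208 − 182) = 26 mg/L as CaCO₃ × 779,710 L = 20,270 g as CaCO₃.
Equivalents of H⁺ required: 20,270 ÷ 50 g/eq = 405.4 eq = 405.4 mol NaHSO₄.
Mass of NaHSO₄: 405.4 × 120.1 = 48,690 g.

48.7 kg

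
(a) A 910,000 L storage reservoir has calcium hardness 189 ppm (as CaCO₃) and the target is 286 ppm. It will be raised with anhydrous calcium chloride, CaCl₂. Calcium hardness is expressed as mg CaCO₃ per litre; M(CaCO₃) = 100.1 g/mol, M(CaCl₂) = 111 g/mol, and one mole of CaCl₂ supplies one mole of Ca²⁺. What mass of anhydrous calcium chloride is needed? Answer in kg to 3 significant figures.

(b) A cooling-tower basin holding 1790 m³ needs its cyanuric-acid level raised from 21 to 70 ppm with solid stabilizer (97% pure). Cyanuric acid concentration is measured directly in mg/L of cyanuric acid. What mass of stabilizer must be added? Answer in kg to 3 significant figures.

(a) Hardness to add: (286 − 189) = 97 mg/L as CaCO₃ × 910,000 L = 88,270 g as CaCO₃.
(a) Moles of Ca²⁺ (1 mol Ca²⁺ ≡ 1 mol CaCO₃): 88,270 / 100.1 g/mol = 881.8 mol.
(a) Mass of CaCl₂: 881.8 × 111 = 97,880 g.

(b) Volume: 1790 m³ = 1,790,000 L.
(b) CYA to add: (70 − 21) = 49 mg/L × 1,790,000 L = 87,710 g cyanuric acid.
(b) At 97% purity: 87,710 / 0.97 = 90,420 g product.

(a) 97.9 kg; (b) 90.4 kg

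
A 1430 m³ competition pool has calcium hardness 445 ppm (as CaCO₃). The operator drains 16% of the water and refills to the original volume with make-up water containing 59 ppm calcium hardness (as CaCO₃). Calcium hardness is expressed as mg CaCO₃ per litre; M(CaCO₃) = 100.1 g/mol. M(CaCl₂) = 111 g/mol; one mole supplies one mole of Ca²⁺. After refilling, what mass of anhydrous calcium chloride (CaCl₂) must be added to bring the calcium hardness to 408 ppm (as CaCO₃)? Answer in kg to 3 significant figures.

Volume: 1430 m³ = 1,430,000 L.
After draining 16% and refilling: 445 × 0.84 + 59 × 0.16 = 383.24 ppm.
Deficit to target: 408 − 383.24 = 24.76 mg/L.
As CaCO₃: 24.76 mg/L × 1,430,000 L = 35,410 g; ÷ 100.1 = 353.7 mol Ca²⁺.
Mass: 353.7 × 111 = 39,260 g.

39.3 kg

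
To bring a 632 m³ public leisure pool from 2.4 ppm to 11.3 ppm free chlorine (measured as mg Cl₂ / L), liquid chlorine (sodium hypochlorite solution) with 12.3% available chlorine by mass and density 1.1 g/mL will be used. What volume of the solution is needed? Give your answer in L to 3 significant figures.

41.6 L

Volume: 632 m³ = 632,000 L.
Chlorine deficit: 11.3 − 2.4 = 8.9 ppm = 8.9 mg/L as Cl₂.
Cl₂ equivalent needed: 8.9 mg/L × 632,000 L = 5,625,000 mg = 5625 g.
Product at 12.3% available chlorine: 5625 / 0.123 = 45,730 g.
Volume at density 1.1 g/mL: 45,730 g ÷ 1.1 g/mL = 41,570 mL.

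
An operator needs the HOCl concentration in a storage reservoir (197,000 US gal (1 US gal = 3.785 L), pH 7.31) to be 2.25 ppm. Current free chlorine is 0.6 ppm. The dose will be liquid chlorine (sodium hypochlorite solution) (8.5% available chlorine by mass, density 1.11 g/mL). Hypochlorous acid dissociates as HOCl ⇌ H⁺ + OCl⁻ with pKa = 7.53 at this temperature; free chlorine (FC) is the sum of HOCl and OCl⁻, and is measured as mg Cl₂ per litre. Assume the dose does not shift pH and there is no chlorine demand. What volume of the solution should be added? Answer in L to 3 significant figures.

23.8 L

Volume: 197,000 US gal × 3.785 L/gal = 745,645 L.
[OCl⁻]/[HOCl] = 10^(pH − pKa) = 10^(7.31 − 7.53) = 0.6026; fraction as HOCl = 1/(1 + 0.6026) = 0.624.
Free chlorine required for 2.25 ppm HOCl: 2.25 / 0.624 = 3.606 ppm.
FC to add: 3.606 − 0.6 = 3.006 mg/L as Cl₂.
Cl₂ equivalent: 3.006 mg/L × 745,645 L = 2241 g.
Product at 8.5% available Cl: 2241 / 0.085 = 26,370 g.
Volume: 26,370 g ÷ 1.11 g/mL = 23,750 mL.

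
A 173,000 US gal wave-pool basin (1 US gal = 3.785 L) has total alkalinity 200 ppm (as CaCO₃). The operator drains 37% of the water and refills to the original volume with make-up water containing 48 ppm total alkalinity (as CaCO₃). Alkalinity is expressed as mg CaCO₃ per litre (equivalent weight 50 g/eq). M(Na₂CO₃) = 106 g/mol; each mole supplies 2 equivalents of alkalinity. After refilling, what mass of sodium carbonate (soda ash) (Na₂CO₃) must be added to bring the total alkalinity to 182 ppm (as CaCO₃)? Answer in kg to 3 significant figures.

26.5 kg

Volume: 173,000 US gal × 3.785 L/gal = 654,805 L.
After draining 37% and refilling: 200 × 0.63 + 48 × 0.37 = 143.76 ppm.
Deficit to target: 182 − 143.76 = 38.24 mg/L.
As CaCO₃: 38.24 mg/L × 654,805 L = 25,040 g; ÷ 50 g/eq ÷ 2 = 250.4 mol Na₂CO₃.
Mass: 250.4 × 106 = 26,540 g.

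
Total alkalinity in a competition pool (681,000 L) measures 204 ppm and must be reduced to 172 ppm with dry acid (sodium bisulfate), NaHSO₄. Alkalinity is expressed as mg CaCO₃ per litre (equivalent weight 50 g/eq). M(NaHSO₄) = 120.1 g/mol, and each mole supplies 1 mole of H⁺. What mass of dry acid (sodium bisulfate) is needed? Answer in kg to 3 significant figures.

52.3 kg

Alkalinity to neutralize: (204 − 172) = 32 mg/L as CaCO₃ × 681,000 L = 21,790 g as CaCO₃.
Equivalents of H⁺ required: 21,790 ÷ 50 g/eq = 435.8 eq = 435.8 mol NaHSO₄.
Mass of NaHSO₄: 435.8 × 120.1 = 52,340 g.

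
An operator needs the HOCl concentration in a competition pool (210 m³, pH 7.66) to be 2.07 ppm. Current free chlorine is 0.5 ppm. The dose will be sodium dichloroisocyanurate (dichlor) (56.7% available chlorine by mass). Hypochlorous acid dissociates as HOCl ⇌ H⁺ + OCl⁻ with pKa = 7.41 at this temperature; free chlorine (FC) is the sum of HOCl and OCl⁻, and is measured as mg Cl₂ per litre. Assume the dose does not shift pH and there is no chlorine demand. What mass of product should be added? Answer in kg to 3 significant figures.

1.94 kg

Volume: 210 m³ = 210,000 L.
[OCl⁻]/[HOCl] = 10^(pH − pKa) = 10^(7.66 − 7.41) = 1.778; fraction as HOCl = 1/(1 + 1.778) = 0.3599.
Free chlorine required for 2.07 ppm HOCl: 2.07 / 0.3599 = 5.751 ppm.
FC to add: 5.751 − 0.5 = 5.251 mg/L as Cl₂.
Cl₂ equivalent: 5.251 mg/L × 210,000 L = 1103 g.
Product at 56.7% available Cl: 1103 / 0.567 = 1945 g.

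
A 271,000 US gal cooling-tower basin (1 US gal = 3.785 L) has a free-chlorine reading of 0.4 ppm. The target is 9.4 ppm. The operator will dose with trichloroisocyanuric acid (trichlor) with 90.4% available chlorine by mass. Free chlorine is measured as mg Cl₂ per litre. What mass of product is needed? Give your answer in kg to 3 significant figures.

10.2 kg

Volume: 271,000 US gal × 3.785 L/gal = 1,025,735 L.
Chlorine deficit: 9.4 − 0.4 = 9 ppm = 9 mg/L as Cl₂.
Cl₂ equivalent needed: 9 mg/L × 1,025,735 L = 9,232,000 mg = 9232 g.
Product at 90.4% available chlorine: 9232 / 0.904 = 10,210 g.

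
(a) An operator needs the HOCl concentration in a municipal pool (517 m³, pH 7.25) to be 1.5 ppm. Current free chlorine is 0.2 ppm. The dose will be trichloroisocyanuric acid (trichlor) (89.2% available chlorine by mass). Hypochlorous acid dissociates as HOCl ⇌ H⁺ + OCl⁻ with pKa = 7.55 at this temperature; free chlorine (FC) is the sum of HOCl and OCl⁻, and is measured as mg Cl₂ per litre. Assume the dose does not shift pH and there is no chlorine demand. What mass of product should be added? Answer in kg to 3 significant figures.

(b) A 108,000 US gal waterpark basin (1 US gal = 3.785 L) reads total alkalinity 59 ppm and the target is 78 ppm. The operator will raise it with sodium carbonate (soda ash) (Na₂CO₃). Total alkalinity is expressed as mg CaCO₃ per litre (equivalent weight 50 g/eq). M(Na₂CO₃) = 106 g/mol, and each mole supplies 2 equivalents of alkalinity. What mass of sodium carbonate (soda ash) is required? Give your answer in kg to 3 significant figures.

(a) 1.19 kg; (b) 8.23 kg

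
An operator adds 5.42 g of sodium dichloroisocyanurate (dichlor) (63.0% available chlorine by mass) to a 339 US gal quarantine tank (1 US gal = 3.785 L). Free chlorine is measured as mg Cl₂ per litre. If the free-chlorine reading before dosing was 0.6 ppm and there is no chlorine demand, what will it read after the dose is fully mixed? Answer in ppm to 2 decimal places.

3.26 ppm

Volume: 339 US gal × 3.785 L/gal = 1,283 L.
Available chlorine delivered: 5.42 g × 0.63 = 3.415 g as Cl₂.
Concentration rise: 3.415 g / 1,283 L = 2.661 mg/L = 2.66 ppm.
Final FC: 0.6 + 2.66 = 3.26 ppm.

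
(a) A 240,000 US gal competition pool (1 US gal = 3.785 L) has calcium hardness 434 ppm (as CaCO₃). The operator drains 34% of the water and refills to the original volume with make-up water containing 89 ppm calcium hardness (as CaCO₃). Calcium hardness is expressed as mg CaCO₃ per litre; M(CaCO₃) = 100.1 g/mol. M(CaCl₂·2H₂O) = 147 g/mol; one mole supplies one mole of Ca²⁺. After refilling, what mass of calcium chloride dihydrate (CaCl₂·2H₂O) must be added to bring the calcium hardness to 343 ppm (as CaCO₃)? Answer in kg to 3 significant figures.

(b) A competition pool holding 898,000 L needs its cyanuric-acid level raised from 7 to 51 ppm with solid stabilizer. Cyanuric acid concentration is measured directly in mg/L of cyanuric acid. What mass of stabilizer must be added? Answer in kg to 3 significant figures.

(a) 35.1 kg; (b) 39.5 kg

(a) Volume: 240,000 US gal × 3.785 L/gal = 908,400 L.
(a) After draining 34% and refilling: 434 × 0.66 + 89 × 0.34 = 316.7 ppm.
(a) Deficit to target: 343 − 316.7 = 26.3 mg/L.
(a) As CaCO₃: 26.3 mg/L × 908,400 L = 23,890 g; ÷ 100.1 = 238.7 mol Ca²⁺.
(a) Mass: 238.7 × 147 = 35,080 g.

(b) CYA to add: (51 − 7) = 44 mg/L × 898,000 L = 39,510 g cyanuric acid.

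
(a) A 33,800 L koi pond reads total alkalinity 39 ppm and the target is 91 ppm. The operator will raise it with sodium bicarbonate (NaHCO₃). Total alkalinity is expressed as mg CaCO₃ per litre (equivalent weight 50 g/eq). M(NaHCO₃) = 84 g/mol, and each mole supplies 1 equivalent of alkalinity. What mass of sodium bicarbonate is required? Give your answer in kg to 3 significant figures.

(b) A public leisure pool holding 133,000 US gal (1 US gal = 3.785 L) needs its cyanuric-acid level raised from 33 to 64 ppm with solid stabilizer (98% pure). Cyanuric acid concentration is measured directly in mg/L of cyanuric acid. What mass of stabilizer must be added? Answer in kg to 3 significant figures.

(a) 2.95 kg; (b) 15.9 kg

(a) Alkalinity to add: (91 − 39) = 52 mg/L as CaCO₃ × 33,800 L = 1758 g as CaCO₃.
(a) Equivalents: 1758 g ÷ 50 g/eq = 35.15 eq.
(a) NaHCO₃ supplies 1 eq per mole → 35.15 mol.
(a) Mass: 35.15 mol × 84 g/mol = 2953 g.

(b) Volume: 133,000 US gal × 3.785 L/gal = 503,405 L.
(b) CYA to add: (64 − 33) = 31 mg/L × 503,405 L = 15,610 g cyanuric acid.
(b) At 98% purity: 15,610 / 0.98 = 15,920 g product.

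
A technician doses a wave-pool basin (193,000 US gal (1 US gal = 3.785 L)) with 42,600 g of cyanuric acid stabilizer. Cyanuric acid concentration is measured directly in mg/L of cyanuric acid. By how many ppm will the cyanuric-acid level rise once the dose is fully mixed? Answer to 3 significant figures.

58.3 ppm

Volume: 193,000 US gal × 3.785 L/gal = 730,505 L.
Rise: 42,600 g / 730,505 L × 1000 = 58.32 mg/L.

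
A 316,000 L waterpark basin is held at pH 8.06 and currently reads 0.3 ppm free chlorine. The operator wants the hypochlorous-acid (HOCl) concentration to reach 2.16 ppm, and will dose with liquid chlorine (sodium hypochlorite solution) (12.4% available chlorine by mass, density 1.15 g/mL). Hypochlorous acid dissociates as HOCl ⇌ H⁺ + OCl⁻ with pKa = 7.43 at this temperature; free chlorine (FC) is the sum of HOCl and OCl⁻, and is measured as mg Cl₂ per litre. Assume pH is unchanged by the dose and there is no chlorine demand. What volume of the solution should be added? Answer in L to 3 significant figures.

24.5 L

[OCl⁻]/[HOCl] = 10^(pH − pKa) = 10^(8.06 − 7.43) = 4.266; fraction as HOCl = 1/(1 + 4.266) = 0.1899.
Free chlorine required for 2.16 ppm HOCl: 2.16 / 0.1899 = 11.37 ppm.
FC to add: 11.37 − 0.3 = 11.07 mg/L as Cl₂.
Cl₂ equivalent: 11.07 mg/L × 316,000 L = 3499 g.
Product at 12.4% available Cl: 3499 / 0.124 = 28,220 g.
Volume: 28,220 g ÷ 1.15 g/mL = 24,540 mL.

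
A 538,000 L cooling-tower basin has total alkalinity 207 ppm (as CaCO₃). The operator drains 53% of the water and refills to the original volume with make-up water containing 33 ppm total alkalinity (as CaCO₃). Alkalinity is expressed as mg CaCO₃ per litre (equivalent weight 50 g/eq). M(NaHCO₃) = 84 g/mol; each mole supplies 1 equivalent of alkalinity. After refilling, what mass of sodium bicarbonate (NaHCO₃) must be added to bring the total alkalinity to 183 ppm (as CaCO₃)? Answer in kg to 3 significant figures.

After draining 53% and refilling: 207 × 0.47 + 33 × 0.53 = 114.78 ppm.
Deficit to target: 183 − 114.78 = 68.22 mg/L.
As CaCO₃: 68.22 mg/L × 538,000 L = 36,700 g; ÷ 50 g/eq ÷ 1 = 734 mol NaHCO₃.
Mass: 734 × 84 = 61,660 g.

61.7 kg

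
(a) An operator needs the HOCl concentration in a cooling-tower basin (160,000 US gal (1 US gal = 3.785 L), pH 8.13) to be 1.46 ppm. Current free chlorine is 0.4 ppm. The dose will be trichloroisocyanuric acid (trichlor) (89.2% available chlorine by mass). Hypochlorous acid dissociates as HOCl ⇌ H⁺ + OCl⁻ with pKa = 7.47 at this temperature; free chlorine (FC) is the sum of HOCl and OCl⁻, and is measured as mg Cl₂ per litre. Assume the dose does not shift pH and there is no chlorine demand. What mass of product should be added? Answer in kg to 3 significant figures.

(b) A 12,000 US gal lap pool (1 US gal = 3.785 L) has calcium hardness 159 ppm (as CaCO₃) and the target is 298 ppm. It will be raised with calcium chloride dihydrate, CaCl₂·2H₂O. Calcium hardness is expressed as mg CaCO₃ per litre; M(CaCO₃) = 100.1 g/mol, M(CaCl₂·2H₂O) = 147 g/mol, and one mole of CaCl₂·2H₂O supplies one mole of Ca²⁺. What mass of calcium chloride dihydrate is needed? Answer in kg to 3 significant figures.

(a) 5.25 kg; (b) 9.27 kg

(a) Volume: 160,000 US gal × 3.785 L/gal = 605,600 L.
(a) [OCl⁻]/[HOCl] = 10^(pH − pKa) = 10^(8.13 − 7.47) = 4.571; fraction as HOCl = 1/(1 + 4.571) = 0.1795.
(a) Free chlorine required for 1.46 ppm HOCl: 1.46 / 0.1795 = 8.133 ppm.
(a) FC to add: 8.133 − 0.4 = 7.733 mg/L as Cl₂.
(a) Cl₂ equivalent: 7.733 mg/L × 605,600 L = 4683 g.
(a) Product at 89.2% available Cl: 4683 / 0.892 = 5250 g.

(b) Volume: 12,000 US gal × 3.785 L/gal = 45,420 L.
(b) Hardness to add: (298 − 159) = 139 mg/L as CaCO₃ × 45,420 L = 6313 g as CaCO₃.
(b) Moles of Ca²⁺ (1 mol Ca²⁺ ≡ 1 mol CaCO₃): 6313 / 100.1 g/mol = 63.07 mol.
(b) Mass of CaCl₂·2H₂O: 63.07 × 147 = 9271 g.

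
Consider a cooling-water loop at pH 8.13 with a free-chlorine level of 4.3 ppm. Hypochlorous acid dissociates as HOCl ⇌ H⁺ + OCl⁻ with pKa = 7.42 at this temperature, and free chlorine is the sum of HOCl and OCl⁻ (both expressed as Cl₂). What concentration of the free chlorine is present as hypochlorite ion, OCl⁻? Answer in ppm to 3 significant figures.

[OCl⁻]/[HOCl] = 10^(pH − pKa) = 10^(8.13 − 7.42) = 10^0.71 = 5.129.
Fraction as HOCl = 1 / (1 + 5.129) = 0.1632.
OCl⁻ = (1 − 0.1632) × 4.3 ppm = 3.598 ppm.

3.60 ppm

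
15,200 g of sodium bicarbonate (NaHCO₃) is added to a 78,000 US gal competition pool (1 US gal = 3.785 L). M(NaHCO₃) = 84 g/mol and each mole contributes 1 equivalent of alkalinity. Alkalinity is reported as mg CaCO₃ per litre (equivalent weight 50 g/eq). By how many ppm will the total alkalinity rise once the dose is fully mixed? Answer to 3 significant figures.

30.6 ppm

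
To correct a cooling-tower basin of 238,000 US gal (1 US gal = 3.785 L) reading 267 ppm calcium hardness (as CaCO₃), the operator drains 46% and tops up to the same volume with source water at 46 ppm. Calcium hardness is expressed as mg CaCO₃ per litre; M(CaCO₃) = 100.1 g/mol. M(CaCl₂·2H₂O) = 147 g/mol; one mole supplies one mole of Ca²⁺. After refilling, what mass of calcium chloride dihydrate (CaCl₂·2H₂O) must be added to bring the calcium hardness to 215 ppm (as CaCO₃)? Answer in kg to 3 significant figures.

Volume: 238,000 US gal × 3.785 L/gal = 900,830 L.
After draining 46% and refilling: 267 × 0.54 + 46 × 0.46 = 165.34 ppm.
Deficit to target: 215 − 165.34 = 49.66 mg/L.
As CaCO₃: 49.66 mg/L × 900,830 L = 44,740 g; ÷ 100.1 = 446.9 mol Ca²⁺.
Mass: 446.9 × 147 = 65,700 g.

65.7 kg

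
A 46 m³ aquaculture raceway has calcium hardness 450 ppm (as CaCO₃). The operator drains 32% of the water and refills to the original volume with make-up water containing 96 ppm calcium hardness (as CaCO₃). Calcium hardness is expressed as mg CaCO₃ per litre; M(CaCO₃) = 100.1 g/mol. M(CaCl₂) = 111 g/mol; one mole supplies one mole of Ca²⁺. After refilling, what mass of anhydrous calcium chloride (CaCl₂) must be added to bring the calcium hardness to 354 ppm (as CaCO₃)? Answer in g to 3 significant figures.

Volume: 46 m³ = 46,000 L.
After draining 32% and refilling: 450 × 0.68 + 96 × 0.32 = 336.72 ppm.
Deficit to target: 354 − 336.72 = 17.28 mg/L.
As CaCO₃: 17.28 mg/L × 46,000 L = 794.9 g; ÷ 100.1 = 7.941 mol Ca²⁺.
Mass: 7.941 × 111 = 881.4 g.

881 g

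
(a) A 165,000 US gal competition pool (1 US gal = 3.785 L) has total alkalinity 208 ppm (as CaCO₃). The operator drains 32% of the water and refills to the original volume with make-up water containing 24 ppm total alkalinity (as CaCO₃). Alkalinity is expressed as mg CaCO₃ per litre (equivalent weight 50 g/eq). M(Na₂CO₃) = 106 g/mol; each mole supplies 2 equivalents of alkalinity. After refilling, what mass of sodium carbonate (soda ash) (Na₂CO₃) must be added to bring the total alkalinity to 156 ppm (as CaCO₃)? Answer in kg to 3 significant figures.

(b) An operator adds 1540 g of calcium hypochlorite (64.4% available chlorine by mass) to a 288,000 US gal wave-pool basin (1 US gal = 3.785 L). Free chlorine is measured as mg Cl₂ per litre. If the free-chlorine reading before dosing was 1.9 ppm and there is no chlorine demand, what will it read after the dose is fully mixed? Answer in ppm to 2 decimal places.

(a) 4.55 kg; (b) 2.81 ppm

(a) Volume: 165,000 US gal × 3.785 L/gal = 624,525 L.
(a) After draining 32% and refilling: 208 × 0.68 + 24 × 0.32 = 149.12 ppm.
(a) Deficit to target: 156 − 149.12 = 6.88 mg/L.
(a) As CaCO₃: 6.88 mg/L × 624,525 L = 4297 g; ÷ 50 g/eq ÷ 2 = 42.97 mol Na₂CO₃.
(a) Mass: 42.97 × 106 = 4555 g.

(b) Volume: 288,000 US gal × 3.785 L/gal = 1,090,080 L.
(b) Available chlorine delivered: 1540 g × 0.644 = 991.8 g as Cl₂.
(b) Concentration rise: 991.8 g / 1,090,080 L = 0.9098 mg/L = 0.91 ppm.
(b) Final FC: 1.9 + 0.91 = 2.81 ppm.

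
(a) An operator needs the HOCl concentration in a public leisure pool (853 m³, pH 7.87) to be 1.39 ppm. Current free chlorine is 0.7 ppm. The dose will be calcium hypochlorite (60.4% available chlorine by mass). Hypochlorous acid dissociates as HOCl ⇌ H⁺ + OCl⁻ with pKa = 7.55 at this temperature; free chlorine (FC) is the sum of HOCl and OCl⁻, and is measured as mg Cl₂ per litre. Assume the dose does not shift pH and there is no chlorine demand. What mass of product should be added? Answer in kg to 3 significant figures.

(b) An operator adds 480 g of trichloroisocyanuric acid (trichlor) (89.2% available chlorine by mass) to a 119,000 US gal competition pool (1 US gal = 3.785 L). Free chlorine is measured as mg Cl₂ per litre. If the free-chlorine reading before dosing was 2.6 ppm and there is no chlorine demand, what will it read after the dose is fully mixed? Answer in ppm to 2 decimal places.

(a) 5.08 kg; (b) 3.55 ppm

(a) Volume: 853 m³ = 853,000 L.
(a) [OCl⁻]/[HOCl] = 10^(pH − pKa) = 10^(7.87 − 7.55) = 2.089; fraction as HOCl = 1/(1 + 2.089) = 0.3237.
(a) Free chlorine required for 1.39 ppm HOCl: 1.39 / 0.3237 = 4.294 ppm.
(a) FC to add: 4.294 − 0.7 = 3.594 mg/L as Cl₂.
(a) Cl₂ equivalent: 3.594 mg/L × 853,000 L = 3066 g.
(a) Product at 60.4% available Cl: 3066 / 0.604 = 5076 g.

(b) Volume: 119,000 US gal × 3.785 L/gal = 450,415 L.
(b) Available chlorine delivered: 480 g × 0.892 = 428.2 g as Cl₂.
(b) Concentration rise: 428.2 g / 450,415 L = 0.9506 mg/L = 0.95 ppm.
(b) Final FC: 2.6 + 0.95 = 3.55 ppm.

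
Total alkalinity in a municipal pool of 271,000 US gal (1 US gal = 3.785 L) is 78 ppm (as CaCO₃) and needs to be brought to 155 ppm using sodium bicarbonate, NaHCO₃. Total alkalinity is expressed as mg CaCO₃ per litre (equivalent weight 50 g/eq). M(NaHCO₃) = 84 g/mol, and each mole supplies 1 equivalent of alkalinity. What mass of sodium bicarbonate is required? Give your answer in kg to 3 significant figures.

133 kg

Volume: 271,000 US gal × 3.785 L/gal = 1,025,735 L.
Alkalinity to add: (155 − 78) = 77 mg/L as CaCO₃ × 1,025,735 L = 78,980 g as CaCO₃.
Equivalents: 78,980 g ÷ 50 g/eq = 1580 eq.
NaHCO₃ supplies 1 eq per mole → 1580 mol.
Mass: 1580 mol × 84 g/mol = 132,700 g.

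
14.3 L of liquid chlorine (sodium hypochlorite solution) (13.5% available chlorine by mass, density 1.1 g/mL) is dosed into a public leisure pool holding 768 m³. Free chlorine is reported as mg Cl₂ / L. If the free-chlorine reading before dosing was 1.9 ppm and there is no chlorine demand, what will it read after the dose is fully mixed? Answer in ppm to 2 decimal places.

4.67 ppm

Volume: 768 m³ = 768,000 L.
Mass of solution: 14.3 L × 1000 mL/L × 1.1 g/mL = 15,730 g.
Available chlorine delivered: 15,730 g × 0.135 = 2124 g as Cl₂.
Concentration rise: 2124 g / 768,000 L = 2.765 mg/L = 2.77 ppm.
Final FC: 1.9 + 2.77 = 4.67 ppm.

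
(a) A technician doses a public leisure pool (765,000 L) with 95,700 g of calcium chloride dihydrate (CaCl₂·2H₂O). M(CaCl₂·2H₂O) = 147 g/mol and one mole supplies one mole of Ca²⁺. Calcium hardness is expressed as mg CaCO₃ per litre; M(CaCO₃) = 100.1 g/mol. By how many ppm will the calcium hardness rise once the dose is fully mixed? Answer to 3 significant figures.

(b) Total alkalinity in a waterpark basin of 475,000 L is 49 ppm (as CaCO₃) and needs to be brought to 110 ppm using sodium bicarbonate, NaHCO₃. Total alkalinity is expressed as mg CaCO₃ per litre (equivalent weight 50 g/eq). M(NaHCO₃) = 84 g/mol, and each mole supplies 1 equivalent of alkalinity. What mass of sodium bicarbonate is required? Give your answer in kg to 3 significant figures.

(a) 85.2 ppm; (b) 48.7 kg

(a) Moles of Ca²⁺: 95,700 g ÷ 147 g/mol = 651 mol.
(a) As CaCO₃: 651 mol × 100.1 g/mol = 65,170 g.
(a) Rise: 65,170 g / 765,000 L × 1000 = 85.19 mg/L.

(b) Alkalinity to add: (110 − 49) = 61 mg/L as CaCO₃ × 475,000 L = 28,980 g as CaCO₃.
(b) Equivalents: 28,980 g ÷ 50 g/eq = 579.5 eq.
(b) NaHCO₃ supplies 1 eq per mole → 579.5 mol.
(b) Mass: 579.5 mol × 84 g/mol = 48,680 g.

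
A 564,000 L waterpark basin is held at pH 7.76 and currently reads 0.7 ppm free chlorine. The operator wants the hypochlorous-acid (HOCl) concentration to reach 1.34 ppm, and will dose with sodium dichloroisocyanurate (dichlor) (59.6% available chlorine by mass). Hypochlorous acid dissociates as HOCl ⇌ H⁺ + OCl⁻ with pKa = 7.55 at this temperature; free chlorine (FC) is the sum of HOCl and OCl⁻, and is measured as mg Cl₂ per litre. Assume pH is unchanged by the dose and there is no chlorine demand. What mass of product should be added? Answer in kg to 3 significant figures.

[OCl⁻]/[HOCl] = 10^(pH − pKa) = 10^(7.76 − 7.55) = 1.622; fraction as HOCl = 1/(1 + 1.622) = 0.3814.
Free chlorine required for 1.34 ppm HOCl: 1.34 / 0.3814 = 3.513 ppm.
FC to add: 3.513 − 0.7 = 2.813 mg/L as Cl₂.
Cl₂ equivalent: 2.813 mg/L × 564,000 L = 1587 g.
Product at 59.6% available Cl: 1587 / 0.596 = 2662 g.

2.66 kg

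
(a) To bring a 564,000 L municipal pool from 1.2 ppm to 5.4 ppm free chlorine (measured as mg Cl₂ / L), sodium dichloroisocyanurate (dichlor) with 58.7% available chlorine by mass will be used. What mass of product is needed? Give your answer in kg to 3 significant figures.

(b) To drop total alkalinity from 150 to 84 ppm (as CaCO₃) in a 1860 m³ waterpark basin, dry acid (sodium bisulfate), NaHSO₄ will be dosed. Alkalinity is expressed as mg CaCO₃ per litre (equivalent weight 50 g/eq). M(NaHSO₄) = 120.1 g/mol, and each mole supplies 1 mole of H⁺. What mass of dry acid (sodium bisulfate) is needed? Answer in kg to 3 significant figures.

(a) Chlorine deficit: 5.4 − 1.2 = 4.2 ppm = 4.2 mg/L as Cl₂.
(a) Cl₂ equivalent needed: 4.2 mg/L × 564,000 L = 2,369,000 mg = 2369 g.
(a) Product at 58.7% available chlorine: 2369 / 0.587 = 4035 g.

(b) Volume: 1860 m³ = 1,860,000 L.
(b) Alkalinity to neutralize: (150 − 84) = 66 mg/L as CaCO₃ × 1,860,000 L = 122,800 g as CaCO₃.
(b) Equivalents of H⁺ required: 122,800 ÷ 50 g/eq = 2455 eq = 2455 mol NaHSO₄.
(b) Mass of NaHSO₄: 2455 × 120.1 = 294,900 g.

(a) 4.04 kg; (b) 295 kg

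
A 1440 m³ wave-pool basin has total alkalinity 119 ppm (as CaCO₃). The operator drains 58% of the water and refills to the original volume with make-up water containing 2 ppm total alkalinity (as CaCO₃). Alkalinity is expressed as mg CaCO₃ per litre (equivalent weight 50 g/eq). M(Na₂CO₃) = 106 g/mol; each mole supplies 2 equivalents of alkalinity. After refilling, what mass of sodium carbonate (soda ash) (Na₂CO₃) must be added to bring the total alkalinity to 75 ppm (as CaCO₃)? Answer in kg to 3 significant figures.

Volume: 1440 m³ = 1,440,000 L.
After draining 58% and refilling: 119 × 0.42 + 2 × 0.58 = 51.14 ppm.
Deficit to target: 75 − 51.14 = 23.86 mg/L.
As CaCO₃: 23.86 mg/L × 1,440,000 L = 34,360 g; ÷ 50 g/eq ÷ 2 = 343.6 mol Na₂CO₃.
Mass: 343.6 × 106 = 36,420 g.

36.4 kg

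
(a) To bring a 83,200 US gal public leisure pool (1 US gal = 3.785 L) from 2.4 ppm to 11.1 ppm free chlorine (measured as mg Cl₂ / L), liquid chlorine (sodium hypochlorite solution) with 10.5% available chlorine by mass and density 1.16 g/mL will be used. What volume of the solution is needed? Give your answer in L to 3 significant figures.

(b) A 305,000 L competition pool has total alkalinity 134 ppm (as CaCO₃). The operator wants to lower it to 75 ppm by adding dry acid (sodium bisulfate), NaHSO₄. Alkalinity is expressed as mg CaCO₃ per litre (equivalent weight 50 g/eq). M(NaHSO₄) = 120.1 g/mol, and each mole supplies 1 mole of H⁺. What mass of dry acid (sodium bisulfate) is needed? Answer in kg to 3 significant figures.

(a) 22.5 L; (b) 43.2 kg

(a) Volume: 83,200 US gal × 3.785 L/gal = 314,912 L.
(a) Chlorine deficit: 11.1 − 2.4 = 8.7 ppm = 8.7 mg/L as Cl₂.
(a) Cl₂ equivalent needed: 8.7 mg/L × 314,912 L = 2,740,000 mg = 2740 g.
(a) Product at 10.5% available chlorine: 2740 / 0.105 = 26,090 g.
(a) Volume at density 1.16 g/mL: 26,090 g ÷ 1.16 g/mL = 22,490 mL.

(b) Alkalinity to neutralize: (134 − 75) = 59 mg/L as CaCO₃ × 305,000 L = 18,000 g as CaCO₃.
(b) Equivalents of H⁺ required: 18,000 ÷ 50 g/eq = 359.9 eq = 359.9 mol NaHSO₄.
(b) Mass of NaHSO₄: 359.9 × 120.1 = 43,220 g.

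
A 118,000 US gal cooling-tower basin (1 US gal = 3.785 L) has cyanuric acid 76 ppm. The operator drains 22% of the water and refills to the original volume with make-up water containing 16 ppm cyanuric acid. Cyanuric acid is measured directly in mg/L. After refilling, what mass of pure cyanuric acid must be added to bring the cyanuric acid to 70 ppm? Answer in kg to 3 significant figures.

3.22 kg

Volume: 118,000 US gal × 3.785 L/gal = 446,630 L.
After draining 22% and refilling: 76 × 0.78 + 16 × 0.22 = 62.8 ppm.
Deficit to target: 70 − 62.8 = 7.2 mg/L.
Mass: 7.2 mg/L × 446,630 L = 3216 g cyanuric acid.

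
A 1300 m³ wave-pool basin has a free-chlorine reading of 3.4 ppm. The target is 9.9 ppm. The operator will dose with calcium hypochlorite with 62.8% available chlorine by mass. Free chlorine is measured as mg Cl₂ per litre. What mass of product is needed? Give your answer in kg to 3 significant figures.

Volume: 1300 m³ = 1,300,000 L.
Chlorine deficit: 9.9 − 3.4 = 6.5 ppm = 6.5 mg/L as Cl₂.
Cl₂ equivalent needed: 6.5 mg/L × 1,300,000 L = 8,450,000 mg = 8450 g.
Product at 62.8% available chlorine: 8450 / 0.628 = 13,460 g.

13.5 kg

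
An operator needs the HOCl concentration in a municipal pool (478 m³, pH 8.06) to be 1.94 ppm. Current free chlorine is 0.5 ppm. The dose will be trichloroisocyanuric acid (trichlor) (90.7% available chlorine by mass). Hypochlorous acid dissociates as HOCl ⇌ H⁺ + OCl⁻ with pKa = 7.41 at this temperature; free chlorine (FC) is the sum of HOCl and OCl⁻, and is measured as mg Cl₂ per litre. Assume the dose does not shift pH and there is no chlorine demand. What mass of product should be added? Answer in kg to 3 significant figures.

5.33 kg

Volume: 478 m³ = 478,000 L.
[OCl⁻]/[HOCl] = 10^(pH − pKa) = 10^(8.06 − 7.41) = 4.467; fraction as HOCl = 1/(1 + 4.467) = 0.1829.
Free chlorine required for 1.94 ppm HOCl: 1.94 / 0.1829 = 10.61 ppm.
FC to add: 10.61 − 0.5 = 10.11 mg/L as Cl₂.
Cl₂ equivalent: 10.11 mg/L × 478,000 L = 4831 g.
Product at 90.7% available Cl: 4831 / 0.907 = 5326 g.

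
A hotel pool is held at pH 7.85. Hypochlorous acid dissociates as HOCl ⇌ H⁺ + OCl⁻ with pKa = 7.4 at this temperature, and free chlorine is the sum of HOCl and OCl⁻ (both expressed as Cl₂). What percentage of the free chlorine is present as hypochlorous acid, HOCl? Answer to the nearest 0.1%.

26.2%

[OCl⁻]/[HOCl] = 10^(pH − pKa) = 10^(7.85 − 7.4) = 10^0.45 = 2.818.
Fraction as HOCl = 1 / (1 + 2.818) = 0.2619.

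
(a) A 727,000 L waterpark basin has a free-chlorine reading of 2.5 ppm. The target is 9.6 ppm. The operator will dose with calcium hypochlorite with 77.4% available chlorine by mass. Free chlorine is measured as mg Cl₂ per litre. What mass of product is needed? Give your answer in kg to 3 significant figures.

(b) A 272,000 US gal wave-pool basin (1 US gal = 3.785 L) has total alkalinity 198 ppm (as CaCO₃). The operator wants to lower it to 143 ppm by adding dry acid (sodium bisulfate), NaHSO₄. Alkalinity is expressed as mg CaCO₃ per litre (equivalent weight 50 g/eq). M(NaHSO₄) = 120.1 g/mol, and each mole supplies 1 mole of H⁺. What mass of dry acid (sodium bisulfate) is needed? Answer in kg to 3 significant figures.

(a) 6.67 kg; (b) 136 kg

(a) Chlorine deficit: 9.6 − 2.5 = 7.1 ppm = 7.1 mg/L as Cl₂.
(a) Cl₂ equivalent needed: 7.1 mg/L × 727,000 L = 5,162,000 mg = 5162 g.
(a) Product at 77.4% available chlorine: 5162 / 0.774 = 6669 g.

(b) Volume: 272,000 US gal × 3.785 L/gal = 1,029,520 L.
(b) Alkalinity to neutralize: (198 − 143) = 55 mg/L as CaCO₃ × 1,029,520 L = 56,620 g as CaCO₃.
(b) Equivalents of H⁺ required: 56,620 ÷ 50 g/eq = 1132 eq = 1132 mol NaHSO₄.
(b) Mass of NaHSO₄: 1132 × 120.1 = 136,000 g.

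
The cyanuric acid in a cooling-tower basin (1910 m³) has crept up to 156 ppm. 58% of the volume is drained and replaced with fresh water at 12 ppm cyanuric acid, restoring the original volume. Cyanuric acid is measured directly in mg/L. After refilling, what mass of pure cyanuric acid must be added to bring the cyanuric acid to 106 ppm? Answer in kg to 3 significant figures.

64.0 kg

Volume: 1910 m³ = 1,910,000 L.
After draining 58% and refilling: 156 × 0.42 + 12 × 0.58 = 72.48 ppm.
Deficit to target: 106 − 72.48 = 33.52 mg/L.
Mass: 33.52 mg/L × 1,910,000 L = 64,020 g cyanuric acid.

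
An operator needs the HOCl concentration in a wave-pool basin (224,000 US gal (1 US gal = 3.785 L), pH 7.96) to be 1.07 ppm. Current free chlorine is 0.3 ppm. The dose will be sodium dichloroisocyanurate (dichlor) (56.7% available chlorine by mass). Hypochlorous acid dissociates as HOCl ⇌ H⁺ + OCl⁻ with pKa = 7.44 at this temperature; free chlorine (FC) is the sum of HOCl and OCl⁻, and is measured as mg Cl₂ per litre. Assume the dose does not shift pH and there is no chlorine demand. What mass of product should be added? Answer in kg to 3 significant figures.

Volume: 224,000 US gal × 3.785 L/gal = 847,840 L.
[OCl⁻]/[HOCl] = 10^(pH − pKa) = 10^(7.96 − 7.44) = 3.311; fraction as HOCl = 1/(1 + 3.311) = 0.2319.
Free chlorine required for 1.07 ppm HOCl: 1.07 / 0.2319 = 4.613 ppm.
FC to add: 4.613 − 0.3 = 4.313 mg/L as Cl₂.
Cl₂ equivalent: 4.313 mg/L × 847,840 L = 3657 g.
Product at 56.7% available Cl: 3657 / 0.567 = 6449 g.

6.45 kg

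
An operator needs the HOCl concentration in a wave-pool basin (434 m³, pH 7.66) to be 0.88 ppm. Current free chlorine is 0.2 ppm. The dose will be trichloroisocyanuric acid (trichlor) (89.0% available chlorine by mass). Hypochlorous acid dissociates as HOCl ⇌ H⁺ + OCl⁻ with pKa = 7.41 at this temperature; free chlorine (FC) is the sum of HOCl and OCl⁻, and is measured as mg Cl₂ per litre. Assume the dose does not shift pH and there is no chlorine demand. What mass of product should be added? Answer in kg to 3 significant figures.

1.09 kg

Volume: 434 m³ = 434,000 L.
[OCl⁻]/[HOCl] = 10^(pH − pKa) = 10^(7.66 − 7.41) = 1.778; fraction as HOCl = 1/(1 + 1.778) = 0.3599.
Free chlorine required for 0.88 ppm HOCl: 0.88 / 0.3599 = 2.445 ppm.
FC to add: 2.445 − 0.2 = 2.245 mg/L as Cl₂.
Cl₂ equivalent: 2.245 mg/L × 434,000 L = 974.3 g.
Product at 89.0% available Cl: 974.3 / 0.89 = 1095 g.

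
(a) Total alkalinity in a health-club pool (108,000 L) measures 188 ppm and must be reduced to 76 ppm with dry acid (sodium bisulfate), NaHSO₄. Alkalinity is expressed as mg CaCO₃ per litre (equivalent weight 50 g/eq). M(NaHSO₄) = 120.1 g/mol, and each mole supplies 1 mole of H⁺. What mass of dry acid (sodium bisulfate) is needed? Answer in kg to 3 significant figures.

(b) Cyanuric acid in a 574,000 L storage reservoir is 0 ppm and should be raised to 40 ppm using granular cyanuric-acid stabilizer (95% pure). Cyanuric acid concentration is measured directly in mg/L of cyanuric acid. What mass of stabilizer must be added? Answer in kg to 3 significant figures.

(a) 29.1 kg; (b) 24.2 kg

(a) Alkalinity to neutralize: (188 − 76) = 112 mg/L as CaCO₃ × 108,000 L = 12,100 g as CaCO₃.
(a) Equivalents of H⁺ required: 12,100 ÷ 50 g/eq = 241.9 eq = 241.9 mol NaHSO₄.
(a) Mass of NaHSO₄: 241.9 × 120.1 = 29,050 g.

(b) CYA to add: (40 − 0) = 40 mg/L × 574,000 L = 22,960 g cyanuric acid.
(b) At 95% purity: 22,960 / 0.95 = 24,170 g product.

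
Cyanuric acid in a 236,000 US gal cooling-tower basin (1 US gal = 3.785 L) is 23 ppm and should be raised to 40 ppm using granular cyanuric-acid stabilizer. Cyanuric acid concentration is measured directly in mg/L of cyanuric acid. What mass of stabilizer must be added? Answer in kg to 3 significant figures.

15.2 kg

Volume: 236,000 US gal × 3.785 L/gal = 893,260 L.
CYA to add: (40 − 23) = 17 mg/L × 893,260 L = 15,190 g cyanuric acid.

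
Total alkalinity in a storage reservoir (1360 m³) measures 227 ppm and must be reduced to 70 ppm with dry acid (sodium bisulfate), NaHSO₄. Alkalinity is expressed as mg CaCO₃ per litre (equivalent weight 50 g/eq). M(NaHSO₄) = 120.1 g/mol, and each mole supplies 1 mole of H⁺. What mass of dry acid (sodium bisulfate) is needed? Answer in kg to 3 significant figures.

513 kg

Volume: 1360 m³ = 1,360,000 L.
Alkalinity to neutralize: (227 − 70) = 157 mg/L as CaCO₃ × 1,360,000 L = 213,500 g as CaCO₃.
Equivalents of H⁺ required: 213,500 ÷ 50 g/eq = 4270 eq = 4270 mol NaHSO₄.
Mass of NaHSO₄: 4270 × 120.1 = 512,900 g.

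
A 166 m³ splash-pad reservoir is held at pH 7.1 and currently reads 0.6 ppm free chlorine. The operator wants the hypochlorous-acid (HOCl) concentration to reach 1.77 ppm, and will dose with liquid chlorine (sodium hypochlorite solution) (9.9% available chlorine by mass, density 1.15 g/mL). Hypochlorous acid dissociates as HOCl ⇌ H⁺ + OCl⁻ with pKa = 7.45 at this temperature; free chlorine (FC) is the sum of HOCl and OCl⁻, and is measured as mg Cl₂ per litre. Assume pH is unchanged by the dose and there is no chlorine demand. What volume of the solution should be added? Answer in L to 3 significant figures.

2.86 L

Volume: 166 m³ = 166,000 L.
[OCl⁻]/[HOCl] = 10^(pH − pKa) = 10^(7.1 − 7.45) = 0.4467; fraction as HOCl = 1/(1 + 0.4467) = 0.6912.
Free chlorine required for 1.77 ppm HOCl: 1.77 / 0.6912 = 2.561 ppm.
FC to add: 2.561 − 0.6 = 1.961 mg/L as Cl₂.
Cl₂ equivalent: 1.961 mg/L × 166,000 L = 325.5 g.
Product at 9.9% available Cl: 325.5 / 0.099 = 3288 g.
Volume: 3288 g ÷ 1.15 g/mL = 2859 mL.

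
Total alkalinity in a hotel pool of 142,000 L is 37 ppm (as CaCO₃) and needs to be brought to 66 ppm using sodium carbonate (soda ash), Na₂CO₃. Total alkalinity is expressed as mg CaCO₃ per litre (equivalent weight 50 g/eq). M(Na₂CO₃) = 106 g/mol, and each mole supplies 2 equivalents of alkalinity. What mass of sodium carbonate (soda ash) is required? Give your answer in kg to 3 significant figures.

Alkalinity to add: (66 − 37) = 29 mg/L as CaCO₃ × 142,000 L = 4118 g as CaCO₃.
Equivalents: 4118 g ÷ 50 g/eq = 82.36 eq.
Each mole of Na₂CO₃ supplies 2 eq, so 82.36 / 2 = 41.18 mol.
Mass: 41.18 mol × 106 g/mol = 4365 g.

4.37 kg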